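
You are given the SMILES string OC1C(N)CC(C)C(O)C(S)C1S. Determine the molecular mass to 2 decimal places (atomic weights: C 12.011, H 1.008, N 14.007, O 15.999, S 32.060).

First, the molecular formula is C8H17NO2S2 (counting implicit H from valence).
  C: 8 × 12.011 = 96.088
  H: 17 × 1.008 = 17.136
  N: 1 × 14.007 = 14.007
  O: 2 × 15.999 = 31.998
  S: 2 × 32.060 = 64.120
Sum: 8×12.011 + 17×1.008 + 1×14.007 + 2×15.999 + 2×32.060 = 223.349 → 223.35 g/mol.

223.35 g/mol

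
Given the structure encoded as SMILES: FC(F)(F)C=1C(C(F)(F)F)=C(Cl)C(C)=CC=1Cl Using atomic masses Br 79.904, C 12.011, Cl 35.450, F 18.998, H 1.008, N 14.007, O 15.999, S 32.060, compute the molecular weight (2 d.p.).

First, the molecular formula is C9H4Cl2F6 (counting implicit H from valence).
  C: 9 × 12.011 = 108.099
  Cl: 2 × 35.450 = 70.900
  F: 6 × 18.998 = 113.988
  H: 4 × 1.008 = 4.032
Sum: 9×12.011 + 2×35.450 + 6×18.998 + 4×1.008 = 297.019 → 297.02 g/mol.

297.02 g/mol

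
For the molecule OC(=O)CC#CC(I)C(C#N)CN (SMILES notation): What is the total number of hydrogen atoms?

9

Walk through each heavy atom and fill implicit hydrogens from standard valence (C 4, N 3, O 2, S 2, halogen 1):
  atom 1: O, bond orders sum to 1 (valence 2) → 1 H
  atom 2: C, bond orders sum to 4 (valence 4) → 0 H
  atom 3: O, bond orders sum to 2 (valence 2) → 0 H
  atom 4: C, bond orders sum to 2 (valence 4) → 2 H
  atom 5: C, bond orders sum to 4 (valence 4) → 0 H
  atom 6: C, bond orders sum to 4 (valence 4) → 0 H
  atom 7: C, bond orders sum to 3 (valence 4) → 1 H
  atom 8: I (halogen, monovalent) → 0 H
  atom 9: C, bond orders sum to 3 (valence 4) → 1 H
  atom 10: C, bond orders sum to 4 (valence 4) → 0 H
  atom 11: N, bond orders sum to 3 (valence 3) → 0 H
  atom 12: C, bond orders sum to 2 (valence 4) → 2 H
  atom 13: N, bond orders sum to 1 (valence 3) → 2 H
Total hydrogens: 9.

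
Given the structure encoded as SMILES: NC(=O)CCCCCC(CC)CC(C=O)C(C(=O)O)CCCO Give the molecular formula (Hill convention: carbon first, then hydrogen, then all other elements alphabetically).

Walk through each heavy atom and fill implicit hydrogens from standard valence (C 4, N 3, O 2, S 2, halogen 1):
  atom 1: N, bond orders sum to 1 (valence 3) → 2 H
  atom 2: C, bond orders sum to 4 (valence 4) → 0 H
  atom 3: O, bond orders sum to 2 (valence 2) → 0 H
  atom 4: C, bond orders sum to 2 (valence 4) → 2 H
  atom 5: C, bond orders sum to 2 (valence 4) → 2 H
  atom 6: C, bond orders sum to 2 (valence 4) → 2 H
  atom 7: C, bond orders sum to 2 (valence 4) → 2 H
  atom 8: C, bond orders sum to 2 (valence 4) → 2 H
  atom 9: C, bond orders sum to 3 (valence 4) → 1 H
  atom 10: C, bond orders sum to 2 (valence 4) → 2 H
  atom 11: C, bond orders sum to 1 (valence 4) → 3 H
  atom 12: C, bond orders sum to 2 (valence 4) → 2 H
  atom 13: C, bond orders sum to 3 (valence 4) → 1 H
  atom 14: C, bond orders sum to 3 (valence 4) → 1 H
  atom 15: O, bond orders sum to 2 (valence 2) → 0 H
  atom 16: C, bond orders sum to 3 (valence 4) → 1 H
  atom 17: C, bond orders sum to 4 (valence 4) → 0 H
  atom 18: O, bond orders sum to 2 (valence 2) → 0 H
  atom 19: O, bond orders sum to 1 (valence 2) → 1 H
  atom 20: C, bond orders sum to 2 (valence 4) → 2 H
  atom 21: C, bond orders sum to 2 (valence 4) → 2 H
  atom 22: C, bond orders sum to 2 (valence 4) → 2 H
  atom 23: O, bond orders sum to 1 (valence 2) → 1 H
Totals → C:17, H:31, N:1, O:5.
In Hill order: C17H31NO5.

C17H31NO5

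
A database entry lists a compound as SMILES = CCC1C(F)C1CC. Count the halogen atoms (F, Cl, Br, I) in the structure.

1

Halogen atoms appear at heavy-atom position 5 (1×F).
Halogen count: 1.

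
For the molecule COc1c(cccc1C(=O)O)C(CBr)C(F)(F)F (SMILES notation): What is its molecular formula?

Walk through each heavy atom and fill implicit hydrogens from standard valence (C 4, N 3, O 2, S 2, halogen 1); for lowercase aromatic atoms, an aromatic c carries 1 H when it has two neighbours and 0 H with three, and aromatic n carries 0 H:
  atom 1: C, bond orders sum to 1 (valence 4) → 3 H
  atom 2: O, bond orders sum to 2 (valence 2) → 0 H
  atom 3: aromatic c, 3 neighbours → 0 H
  atom 4: aromatic c, 3 neighbours → 0 H
  atom 5: aromatic c, 2 neighbours → 1 H
  atom 6: aromatic c, 2 neighbours → 1 H
  atom 7: aromatic c, 2 neighbours → 1 H
  atom 8: aromatic c, 3 neighbours → 0 H
  atom 9: C, bond orders sum to 4 (valence 4) → 0 H
  atom 10: O, bond orders sum to 2 (valence 2) → 0 H
  atom 11: O, bond orders sum to 1 (valence 2) → 1 H
  atom 12: C, bond orders sum to 3 (valence 4) → 1 H
  atom 13: C, bond orders sum to 2 (valence 4) → 2 H
  atom 14: Br (halogen, monovalent) → 0 H
  atom 15: C, bond orders sum to 4 (valence 4) → 0 H
  atom 16: F (halogen, monovalent) → 0 H
  atom 17: F (halogen, monovalent) → 0 H
  atom 18: F (halogen, monovalent) → 0 H
Totals → C:11, H:10, Br:1, F:3, O:3.

C11H10BrF3O3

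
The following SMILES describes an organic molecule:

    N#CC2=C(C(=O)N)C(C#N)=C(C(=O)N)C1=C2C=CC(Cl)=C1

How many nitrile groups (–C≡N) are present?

The nitrile motif appears at heavy-atom positions 2, 9 in the SMILES.
Other groups present: 2 amide.
Nitrile count: 2.

2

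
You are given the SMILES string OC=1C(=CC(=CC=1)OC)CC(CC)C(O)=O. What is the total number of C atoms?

Count every carbon token in the SMILES (each C, including those in ring-closure positions and inside branches).
Carbon count: 12.

12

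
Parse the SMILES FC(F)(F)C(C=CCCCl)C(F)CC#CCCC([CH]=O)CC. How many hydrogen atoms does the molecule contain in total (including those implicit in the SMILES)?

21

Walk through each heavy atom and fill implicit hydrogens from standard valence (C 4, N 3, O 2, S 2, halogen 1):
  atom 1: F (halogen, monovalent) → 0 H
  atom 2: C, bond orders sum to 4 (valence 4) → 0 H
  atom 3: F (halogen, monovalent) → 0 H
  atom 4: F (halogen, monovalent) → 0 H
  atom 5: C, bond orders sum to 3 (valence 4) → 1 H
  atom 6: C, bond orders sum to 3 (valence 4) → 1 H
  atom 7: C, bond orders sum to 3 (valence 4) → 1 H
  atom 8: C, bond orders sum to 2 (valence 4) → 2 H
  atom 9: C, bond orders sum to 2 (valence 4) → 2 H
  atom 10: Cl (halogen, monovalent) → 0 H
  atom 11: C, bond orders sum to 3 (valence 4) → 1 H
  atom 12: F (halogen, monovalent) → 0 H
  atom 13: C, bond orders sum to 2 (valence 4) → 2 H
  atom 14: C, bond orders sum to 4 (valence 4) → 0 H
  atom 15: C, bond orders sum to 4 (valence 4) → 0 H
  atom 16: C, bond orders sum to 2 (valence 4) → 2 H
  atom 17: C, bond orders sum to 2 (valence 4) → 2 H
  atom 18: C, bond orders sum to 3 (valence 4) → 1 H
  atom 19: C with explicit H count 1
  atom 20: O, bond orders sum to 2 (valence 2) → 0 H
  atom 21: C, bond orders sum to 2 (valence 4) → 2 H
  atom 22: C, bond orders sum to 1 (valence 4) → 3 H
Total hydrogens: 21.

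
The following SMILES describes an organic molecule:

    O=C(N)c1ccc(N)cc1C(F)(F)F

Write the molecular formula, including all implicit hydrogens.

Walk through each heavy atom and fill implicit hydrogens from standard valence (C 4, N 3, O 2, S 2, halogen 1); for lowercase aromatic atoms, an aromatic c carries 1 H when it has two neighbours and 0 H with three, and aromatic n carries 0 H:
  atom 1: O, bond orders sum to 2 (valence 2) → 0 H
  atom 2: C, bond orders sum to 4 (valence 4) → 0 H
  atom 3: N, bond orders sum to 1 (valence 3) → 2 H
  atom 4: aromatic c, 3 neighbours → 0 H
  atom 5: aromatic c, 2 neighbours → 1 H
  atom 6: aromatic c, 2 neighbours → 1 H
  atom 7: aromatic c, 3 neighbours → 0 H
  atom 8: N, bond orders sum to 1 (valence 3) → 2 H
  atom 9: aromatic c, 2 neighbours → 1 H
  atom 10: aromatic c, 3 neighbours → 0 H
  atom 11: C, bond orders sum to 4 (valence 4) → 0 H
  atom 12: F (halogen, monovalent) → 0 H
  atom 13: F (halogen, monovalent) → 0 H
  atom 14: F (halogen, monovalent) → 0 H
Totals → C:8, H:7, F:3, N:2, O:1.
In Hill order: C8H7F3N2O.

C8H7F3N2O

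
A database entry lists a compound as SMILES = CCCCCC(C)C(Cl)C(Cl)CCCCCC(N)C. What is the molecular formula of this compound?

C16H33Cl2N

Walk through each heavy atom and fill implicit hydrogens from standard valence (C 4, N 3, O 2, S 2, halogen 1):
  atom 1: C, bond orders sum to 1 (valence 4) → 3 H
  atom 2: C, bond orders sum to 2 (valence 4) → 2 H
  atom 3: C, bond orders sum to 2 (valence 4) → 2 H
  atom 4: C, bond orders sum to 2 (valence 4) → 2 H
  atom 5: C, bond orders sum to 2 (valence 4) → 2 H
  atom 6: C, bond orders sum to 3 (valence 4) → 1 H
  atom 7: C, bond orders sum to 1 (valence 4) → 3 H
  atom 8: C, bond orders sum to 3 (valence 4) → 1 H
  atom 9: Cl (halogen, monovalent) → 0 H
  atom 10: C, bond orders sum to 3 (valence 4) → 1 H
  atom 11: Cl (halogen, monovalent) → 0 H
  atom 12: C, bond orders sum to 2 (valence 4) → 2 H
  atom 13: C, bond orders sum to 2 (valence 4) → 2 H
  atom 14: C, bond orders sum to 2 (valence 4) → 2 H
  atom 15: C, bond orders sum to 2 (valence 4) → 2 H
  atom 16: C, bond orders sum to 2 (valence 4) → 2 H
  atom 17: C, bond orders sum to 3 (valence 4) → 1 H
  atom 18: N, bond orders sum to 1 (valence 3) → 2 H
  atom 19: C, bond orders sum to 1 (valence 4) → 3 H
Totals → C:16, H:33, Cl:2, N:1.
In Hill order: C16H33Cl2N.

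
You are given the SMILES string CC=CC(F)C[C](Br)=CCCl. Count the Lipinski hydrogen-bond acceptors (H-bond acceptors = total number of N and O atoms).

0

N atoms: 0; O atoms: 0.
Lipinski HBA = 0 + 0 = 0.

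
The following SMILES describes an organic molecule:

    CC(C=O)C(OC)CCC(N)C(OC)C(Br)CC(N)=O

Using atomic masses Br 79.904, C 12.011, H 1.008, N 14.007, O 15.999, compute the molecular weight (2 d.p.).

First, the molecular formula is C13H25BrN2O4 (counting implicit H from valence).
  Br: 1 × 79.904 = 79.904
  C: 13 × 12.011 = 156.143
  H: 25 × 1.008 = 25.200
  N: 2 × 14.007 = 28.014
  O: 4 × 15.999 = 63.996
Sum: 1×79.904 + 13×12.011 + 25×1.008 + 2×14.007 + 4×15.999 = 353.257 → 353.26 g/mol.

353.26 g/mol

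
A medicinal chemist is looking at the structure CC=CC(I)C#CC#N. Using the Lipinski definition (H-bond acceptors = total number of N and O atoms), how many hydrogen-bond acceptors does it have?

1

N atoms: 1; O atoms: 0.
Lipinski HBA = 1 + 0 = 1.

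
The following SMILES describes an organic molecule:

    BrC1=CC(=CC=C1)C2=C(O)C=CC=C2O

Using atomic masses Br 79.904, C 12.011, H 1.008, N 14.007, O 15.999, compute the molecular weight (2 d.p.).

265.11 g/mol

First, the molecular formula is C12H9BrO2 (counting implicit H from valence).
  Br: 1 × 79.904 = 79.904
  C: 12 × 12.011 = 144.132
  H: 9 × 1.008 = 9.072
  O: 2 × 15.999 = 31.998
Sum: 1×79.904 + 12×12.011 + 9×1.008 + 2×15.999 = 265.106 → 265.11 g/mol.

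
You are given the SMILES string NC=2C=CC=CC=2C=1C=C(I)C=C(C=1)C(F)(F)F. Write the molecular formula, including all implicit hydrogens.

C13H9F3IN

Walk through each heavy atom and fill implicit hydrogens from standard valence (C 4, N 3, O 2, S 2, halogen 1):
  atom 1: N, bond orders sum to 1 (valence 3) → 2 H
  atom 2: C, bond orders sum to 4 (valence 4) → 0 H
  atom 3: C, bond orders sum to 3 (valence 4) → 1 H
  atom 4: C, bond orders sum to 3 (valence 4) → 1 H
  atom 5: C, bond orders sum to 3 (valence 4) → 1 H
  atom 6: C, bond orders sum to 3 (valence 4) → 1 H
  atom 7: C, bond orders sum to 4 (valence 4) → 0 H
  atom 8: C, bond orders sum to 4 (valence 4) → 0 H
  atom 9: C, bond orders sum to 3 (valence 4) → 1 H
  atom 10: C, bond orders sum to 4 (valence 4) → 0 H
  atom 11: I (halogen, monovalent) → 0 H
  atom 12: C, bond orders sum to 3 (valence 4) → 1 H
  atom 13: C, bond orders sum to 4 (valence 4) → 0 H
  atom 14: C, bond orders sum to 3 (valence 4) → 1 H
  atom 15: C, bond orders sum to 4 (valence 4) → 0 H
  atom 16: F (halogen, monovalent) → 0 H
  atom 17: F (halogen, monovalent) → 0 H
  atom 18: F (halogen, monovalent) → 0 H
Totals → C:13, H:9, F:3, I:1, N:1.
In Hill order: C13H9F3IN.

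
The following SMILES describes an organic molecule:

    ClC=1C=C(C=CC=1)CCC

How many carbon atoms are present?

Count every carbon token in the SMILES (each C, including those in ring-closure positions and inside branches).
Carbon count: 9.

9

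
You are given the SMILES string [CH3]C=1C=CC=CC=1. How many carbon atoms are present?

Count every carbon token in the SMILES (each C, including those in ring-closure positions and inside branches).
Carbon count: 7.

7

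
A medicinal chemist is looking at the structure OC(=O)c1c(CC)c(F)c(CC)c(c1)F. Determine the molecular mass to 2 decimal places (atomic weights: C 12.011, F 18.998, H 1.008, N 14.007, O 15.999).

214.21 g/mol

First, the molecular formula is C11H12F2O2 (counting implicit H from valence).
  C: 11 × 12.011 = 132.121
  F: 2 × 18.998 = 37.996
  H: 12 × 1.008 = 12.096
  O: 2 × 15.999 = 31.998
Sum: 11×12.011 + 2×18.998 + 12×1.008 + 2×15.999 = 214.211 → 214.21 g/mol.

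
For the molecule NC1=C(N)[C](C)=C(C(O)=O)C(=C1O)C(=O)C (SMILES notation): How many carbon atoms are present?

Count every carbon token in the SMILES (each C, including those in ring-closure positions and inside branches).
Carbon count: 10.

10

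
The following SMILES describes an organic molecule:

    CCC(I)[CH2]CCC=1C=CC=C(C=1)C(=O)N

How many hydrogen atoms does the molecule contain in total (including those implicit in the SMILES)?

18

Walk through each heavy atom and fill implicit hydrogens from standard valence (C 4, N 3, O 2, S 2, halogen 1):
  atom 1: C, bond orders sum to 1 (valence 4) → 3 H
  atom 2: C, bond orders sum to 2 (valence 4) → 2 H
  atom 3: C, bond orders sum to 3 (valence 4) → 1 H
  atom 4: I (halogen, monovalent) → 0 H
  atom 5: C with explicit H count 2
  atom 6: C, bond orders sum to 2 (valence 4) → 2 H
  atom 7: C, bond orders sum to 2 (valence 4) → 2 H
  atom 8: C, bond orders sum to 4 (valence 4) → 0 H
  atom 9: C, bond orders sum to 3 (valence 4) → 1 H
  atom 10: C, bond orders sum to 3 (valence 4) → 1 H
  atom 11: C, bond orders sum to 3 (valence 4) → 1 H
  atom 12: C, bond orders sum to 4 (valence 4) → 0 H
  atom 13: C, bond orders sum to 3 (valence 4) → 1 H
  atom 14: C, bond orders sum to 4 (valence 4) → 0 H
  atom 15: O, bond orders sum to 2 (valence 2) → 0 H
  atom 16: N, bond orders sum to 1 (valence 3) → 2 H
Total hydrogens: 18.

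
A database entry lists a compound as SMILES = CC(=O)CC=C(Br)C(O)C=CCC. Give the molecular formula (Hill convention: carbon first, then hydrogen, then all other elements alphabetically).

C10H15BrO2

Walk through each heavy atom and fill implicit hydrogens from standard valence (C 4, N 3, O 2, S 2, halogen 1):
  atom 1: C, bond orders sum to 1 (valence 4) → 3 H
  atom 2: C, bond orders sum to 4 (valence 4) → 0 H
  atom 3: O, bond orders sum to 2 (valence 2) → 0 H
  atom 4: C, bond orders sum to 2 (valence 4) → 2 H
  atom 5: C, bond orders sum to 3 (valence 4) → 1 H
  atom 6: C, bond orders sum to 4 (valence 4) → 0 H
  atom 7: Br (halogen, monovalent) → 0 H
  atom 8: C, bond orders sum to 3 (valence 4) → 1 H
  atom 9: O, bond orders sum to 1 (valence 2) → 1 H
  atom 10: C, bond orders sum to 3 (valence 4) → 1 H
  atom 11: C, bond orders sum to 3 (valence 4) → 1 H
  atom 12: C, bond orders sum to 2 (valence 4) → 2 H
  atom 13: C, bond orders sum to 1 (valence 4) → 3 H
Totals → C:10, H:15, Br:1, O:2.
In Hill order: C10H15BrO2.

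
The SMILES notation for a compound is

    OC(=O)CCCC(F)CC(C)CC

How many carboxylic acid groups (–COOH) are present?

1

The carboxylic acid motif appears at heavy-atom position 2 in the SMILES.
Carboxylic acid count: 1.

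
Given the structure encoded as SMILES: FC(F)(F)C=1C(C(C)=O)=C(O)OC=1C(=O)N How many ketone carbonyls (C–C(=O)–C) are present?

The ketone motif appears at heavy-atom position 7 in the SMILES.
Other groups present: 1 amide, 1 hydroxyl.
Ketone count: 1.

1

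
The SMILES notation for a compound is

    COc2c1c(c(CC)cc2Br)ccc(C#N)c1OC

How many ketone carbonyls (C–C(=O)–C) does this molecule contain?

0

Scan the SMILES for the ketone motif — none present.
Groups that are present: 2 ether, 1 nitrile.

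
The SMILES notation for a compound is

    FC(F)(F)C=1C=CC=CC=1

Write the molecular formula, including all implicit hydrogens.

Walk through each heavy atom and fill implicit hydrogens from standard valence (C 4, N 3, O 2, S 2, halogen 1):
  atom 1: F (halogen, monovalent) → 0 H
  atom 2: C, bond orders sum to 4 (valence 4) → 0 H
  atom 3: F (halogen, monovalent) → 0 H
  atom 4: F (halogen, monovalent) → 0 H
  atom 5: C, bond orders sum to 4 (valence 4) → 0 H
  atom 6: C, bond orders sum to 3 (valence 4) → 1 H
  atom 7: C, bond orders sum to 3 (valence 4) → 1 H
  atom 8: C, bond orders sum to 3 (valence 4) → 1 H
  atom 9: C, bond orders sum to 3 (valence 4) → 1 H
  atom 10: C, bond orders sum to 3 (valence 4) → 1 H
Totals → C:7, H:5, F:3.
In Hill order: C7H5F3.

C7H5F3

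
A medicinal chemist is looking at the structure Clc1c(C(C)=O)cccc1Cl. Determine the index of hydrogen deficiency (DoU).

5

Molecular formula: C8H6Cl2O.
DoU = (2C + 2 + N − H − X) / 2, where X is the halogen count and O/S are ignored.
    = (2·8 + 2 + 0 − 6 − 2) / 2 = 10 / 2 = 5.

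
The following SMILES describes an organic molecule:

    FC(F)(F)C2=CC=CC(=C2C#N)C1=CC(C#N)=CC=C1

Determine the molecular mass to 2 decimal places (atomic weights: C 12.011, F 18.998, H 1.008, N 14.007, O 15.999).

First, the molecular formula is C15H7F3N2 (counting implicit H from valence).
  C: 15 × 12.011 = 180.165
  F: 3 × 18.998 = 56.994
  H: 7 × 1.008 = 7.056
  N: 2 × 14.007 = 28.014
Sum: 15×12.011 + 3×18.998 + 7×1.008 + 2×14.007 = 272.229 → 272.23 g/mol.

272.23 g/mol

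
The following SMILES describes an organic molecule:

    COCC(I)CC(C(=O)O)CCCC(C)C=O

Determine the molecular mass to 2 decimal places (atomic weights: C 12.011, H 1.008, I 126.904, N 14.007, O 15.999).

356.20 g/mol

First, the molecular formula is C12H21IO4 (counting implicit H from valence).
  C: 12 × 12.011 = 144.132
  H: 21 × 1.008 = 21.168
  I: 1 × 126.904 = 126.904
  O: 4 × 15.999 = 63.996
Sum: 12×12.011 + 21×1.008 + 1×126.904 + 4×15.999 = 356.200 → 356.20 g/mol.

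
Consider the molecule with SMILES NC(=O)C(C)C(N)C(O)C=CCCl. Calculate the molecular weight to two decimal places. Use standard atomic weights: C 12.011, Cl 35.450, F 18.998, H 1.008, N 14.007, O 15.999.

First, the molecular formula is C8H15ClN2O2 (counting implicit H from valence).
  C: 8 × 12.011 = 96.088
  Cl: 1 × 35.450 = 35.450
  H: 15 × 1.008 = 15.120
  N: 2 × 14.007 = 28.014
  O: 2 × 15.999 = 31.998
Sum: 8×12.011 + 1×35.450 + 15×1.008 + 2×14.007 + 2×15.999 = 206.670 → 206.67 g/mol.

206.67 g/mol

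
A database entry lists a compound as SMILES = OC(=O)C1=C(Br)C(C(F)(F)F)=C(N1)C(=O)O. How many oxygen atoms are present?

4

Scan the SMILES for O atoms (remember two-letter symbols like Cl and Br are single atoms).
Oxygen count: 4.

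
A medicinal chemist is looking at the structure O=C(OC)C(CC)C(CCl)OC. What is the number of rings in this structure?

In SMILES, each pair of matching ring-closure digits denotes one ring-closing bond; the number of such bonds equals the number of independent rings.
Ring-closure bonds here: 0.

0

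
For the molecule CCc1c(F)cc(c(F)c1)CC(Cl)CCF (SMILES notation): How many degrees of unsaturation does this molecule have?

Molecular formula: C12H14ClF3.
DoU = (2C + 2 + N − H − X) / 2, where X is the halogen count and O/S are ignored.
    = (2·12 + 2 + 0 − 14 − 4) / 2 = 8 / 2 = 4.

4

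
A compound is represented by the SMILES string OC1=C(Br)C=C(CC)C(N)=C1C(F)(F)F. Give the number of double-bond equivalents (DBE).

4

Molecular formula: C9H9BrF3NO.
DoU = (2C + 2 + N − H − X) / 2, where X is the halogen count and O/S are ignored.
    = (2·9 + 2 + 1 − 9 − 4) / 2 = 8 / 2 = 4.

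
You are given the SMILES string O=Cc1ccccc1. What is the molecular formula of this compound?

C7H6O

Walk through each heavy atom and fill implicit hydrogens from standard valence (C 4, N 3, O 2, S 2, halogen 1); for lowercase aromatic atoms, an aromatic c carries 1 H when it has two neighbours and 0 H with three, and aromatic n carries 0 H:
  atom 1: O, bond orders sum to 2 (valence 2) → 0 H
  atom 2: C, bond orders sum to 3 (valence 4) → 1 H
  atom 3: aromatic c, 3 neighbours → 0 H
  atom 4: aromatic c, 2 neighbours → 1 H
  atom 5: aromatic c, 2 neighbours → 1 H
  atom 6: aromatic c, 2 neighbours → 1 H
  atom 7: aromatic c, 2 neighbours → 1 H
  atom 8: aromatic c, 2 neighbours → 1 H
Totals → C:7, H:6, O:1.
In Hill order: C7H6O.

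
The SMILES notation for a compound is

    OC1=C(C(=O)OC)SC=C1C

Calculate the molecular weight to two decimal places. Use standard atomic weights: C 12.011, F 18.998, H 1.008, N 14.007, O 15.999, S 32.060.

First, the molecular formula is C7H8O3S (counting implicit H from valence).
  C: 7 × 12.011 = 84.077
  H: 8 × 1.008 = 8.064
  O: 3 × 15.999 = 47.997
  S: 1 × 32.060 = 32.060
Sum: 7×12.011 + 8×1.008 + 3×15.999 + 1×32.060 = 172.198 → 172.20 g/mol.

172.20 g/mol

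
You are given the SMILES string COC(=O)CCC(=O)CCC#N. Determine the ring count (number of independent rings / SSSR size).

In SMILES, each pair of matching ring-closure digits denotes one ring-closing bond; the number of such bonds equals the number of independent rings.
Ring-closure bonds here: 0.

0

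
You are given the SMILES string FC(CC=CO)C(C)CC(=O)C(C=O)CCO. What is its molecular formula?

C12H19FO4

Walk through each heavy atom and fill implicit hydrogens from standard valence (C 4, N 3, O 2, S 2, halogen 1):
  atom 1: F (halogen, monovalent) → 0 H
  atom 2: C, bond orders sum to 3 (valence 4) → 1 H
  atom 3: C, bond orders sum to 2 (valence 4) → 2 H
  atom 4: C, bond orders sum to 3 (valence 4) → 1 H
  atom 5: C, bond orders sum to 3 (valence 4) → 1 H
  atom 6: O, bond orders sum to 1 (valence 2) → 1 H
  atom 7: C, bond orders sum to 3 (valence 4) → 1 H
  atom 8: C, bond orders sum to 1 (valence 4) → 3 H
  atom 9: C, bond orders sum to 2 (valence 4) → 2 H
  atom 10: C, bond orders sum to 4 (valence 4) → 0 H
  atom 11: O, bond orders sum to 2 (valence 2) → 0 H
  atom 12: C, bond orders sum to 3 (valence 4) → 1 H
  atom 13: C, bond orders sum to 3 (valence 4) → 1 H
  atom 14: O, bond orders sum to 2 (valence 2) → 0 H
  atom 15: C, bond orders sum to 2 (valence 4) → 2 H
  atom 16: C, bond orders sum to 2 (valence 4) → 2 H
  atom 17: O, bond orders sum to 1 (valence 2) → 1 H
Totals → C:12, H:19, F:1, O:4.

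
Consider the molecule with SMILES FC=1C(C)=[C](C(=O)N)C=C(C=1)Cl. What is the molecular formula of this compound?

Walk through each heavy atom and fill implicit hydrogens from standard valence (C 4, N 3, O 2, S 2, halogen 1):
  atom 1: F (halogen, monovalent) → 0 H
  atom 2: C, bond orders sum to 4 (valence 4) → 0 H
  atom 3: C, bond orders sum to 4 (valence 4) → 0 H
  atom 4: C, bond orders sum to 1 (valence 4) → 3 H
  atom 5: C with explicit H count 0
  atom 6: C, bond orders sum to 4 (valence 4) → 0 H
  atom 7: O, bond orders sum to 2 (valence 2) → 0 H
  atom 8: N, bond orders sum to 1 (valence 3) → 2 H
  atom 9: C, bond orders sum to 3 (valence 4) → 1 H
  atom 10: C, bond orders sum to 4 (valence 4) → 0 H
  atom 11: C, bond orders sum to 3 (valence 4) → 1 H
  atom 12: Cl (halogen, monovalent) → 0 H
Totals → C:8, H:7, Cl:1, F:1, N:1, O:1.
In Hill order: C8H7ClFNO.

C8H7ClFNO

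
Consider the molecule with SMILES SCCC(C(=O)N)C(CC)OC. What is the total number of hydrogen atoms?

Walk through each heavy atom and fill implicit hydrogens from standard valence (C 4, N 3, O 2, S 2, halogen 1):
  atom 1: S, bond orders sum to 1 (valence 2) → 1 H
  atom 2: C, bond orders sum to 2 (valence 4) → 2 H
  atom 3: C, bond orders sum to 2 (valence 4) → 2 H
  atom 4: C, bond orders sum to 3 (valence 4) → 1 H
  atom 5: C, bond orders sum to 4 (valence 4) → 0 H
  atom 6: O, bond orders sum to 2 (valence 2) → 0 H
  atom 7: N, bond orders sum to 1 (valence 3) → 2 H
  atom 8: C, bond orders sum to 3 (valence 4) → 1 H
  atom 9: C, bond orders sum to 2 (valence 4) → 2 H
  atom 10: C, bond orders sum to 1 (valence 4) → 3 H
  atom 11: O, bond orders sum to 2 (valence 2) → 0 H
  atom 12: C, bond orders sum to 1 (valence 4) → 3 H
Total hydrogens: 17.

17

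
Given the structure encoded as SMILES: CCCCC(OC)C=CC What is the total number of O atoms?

Scan the SMILES for O atoms (remember two-letter symbols like Cl and Br are single atoms).
Oxygen count: 1.

1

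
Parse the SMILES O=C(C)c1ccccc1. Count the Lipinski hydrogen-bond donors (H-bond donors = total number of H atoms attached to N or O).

0

Donors: find every N or O and count the H atoms it carries.
  atom 1 (O): bond orders sum to 2 → 0 H
Lipinski HBD = 0.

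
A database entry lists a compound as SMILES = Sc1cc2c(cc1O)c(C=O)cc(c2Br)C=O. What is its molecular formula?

C12H7BrO3S

Walk through each heavy atom and fill implicit hydrogens from standard valence (C 4, N 3, O 2, S 2, halogen 1); for lowercase aromatic atoms, an aromatic c carries 1 H when it has two neighbours and 0 H with three, and aromatic n carries 0 H:
  atom 1: S, bond orders sum to 1 (valence 2) → 1 H
  atom 2: aromatic c, 3 neighbours → 0 H
  atom 3: aromatic c, 2 neighbours → 1 H
  atom 4: aromatic c, 3 neighbours → 0 H
  atom 5: aromatic c, 3 neighbours → 0 H
  atom 6: aromatic c, 2 neighbours → 1 H
  atom 7: aromatic c, 3 neighbours → 0 H
  atom 8: O, bond orders sum to 1 (valence 2) → 1 H
  atom 9: aromatic c, 3 neighbours → 0 H
  atom 10: C, bond orders sum to 3 (valence 4) → 1 H
  atom 11: O, bond orders sum to 2 (valence 2) → 0 H
  atom 12: aromatic c, 2 neighbours → 1 H
  atom 13: aromatic c, 3 neighbours → 0 H
  atom 14: aromatic c, 3 neighbours → 0 H
  atom 15: Br (halogen, monovalent) → 0 H
  atom 16: C, bond orders sum to 3 (valence 4) → 1 H
  atom 17: O, bond orders sum to 2 (valence 2) → 0 H
Totals → C:12, H:7, Br:1, O:3, S:1.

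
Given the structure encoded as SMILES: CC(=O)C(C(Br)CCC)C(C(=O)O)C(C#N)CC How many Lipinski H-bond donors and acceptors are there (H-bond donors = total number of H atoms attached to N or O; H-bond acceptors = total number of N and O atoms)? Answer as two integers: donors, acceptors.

Donors: find every N or O and count the H atoms it carries.
  atom 3 (O): bond orders sum to 2 → 0 H
  atom 12 (O): bond orders sum to 2 → 0 H
  atom 13 (O): bond orders sum to 1 → 1 H
  atom 16 (N): bond orders sum to 3 → 0 H
Lipinski HBD = 1.
Acceptors: N atoms = 1, O atoms = 3 → HBA = 4.

1, 4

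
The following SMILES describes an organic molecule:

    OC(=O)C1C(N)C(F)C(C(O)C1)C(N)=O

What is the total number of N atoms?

2

Scan the SMILES for N atoms (remember two-letter symbols like Cl and Br are single atoms).
Nitrogen count: 2.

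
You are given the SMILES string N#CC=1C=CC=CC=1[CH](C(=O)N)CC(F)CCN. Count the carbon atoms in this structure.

13

Count every carbon token in the SMILES (each C, including those in ring-closure positions and inside branches).
Carbon count: 13.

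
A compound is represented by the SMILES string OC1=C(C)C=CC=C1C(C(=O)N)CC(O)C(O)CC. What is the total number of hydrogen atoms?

21

Walk through each heavy atom and fill implicit hydrogens from standard valence (C 4, N 3, O 2, S 2, halogen 1):
  atom 1: O, bond orders sum to 1 (valence 2) → 1 H
  atom 2: C, bond orders sum to 4 (valence 4) → 0 H
  atom 3: C, bond orders sum to 4 (valence 4) → 0 H
  atom 4: C, bond orders sum to 1 (valence 4) → 3 H
  atom 5: C, bond orders sum to 3 (valence 4) → 1 H
  atom 6: C, bond orders sum to 3 (valence 4) → 1 H
  atom 7: C, bond orders sum to 3 (valence 4) → 1 H
  atom 8: C, bond orders sum to 4 (valence 4) → 0 H
  atom 9: C, bond orders sum to 3 (valence 4) → 1 H
  atom 10: C, bond orders sum to 4 (valence 4) → 0 H
  atom 11: O, bond orders sum to 2 (valence 2) → 0 H
  atom 12: N, bond orders sum to 1 (valence 3) → 2 H
  atom 13: C, bond orders sum to 2 (valence 4) → 2 H
  atom 14: C, bond orders sum to 3 (valence 4) → 1 H
  atom 15: O, bond orders sum to 1 (valence 2) → 1 H
  atom 16: C, bond orders sum to 3 (valence 4) → 1 H
  atom 17: O, bond orders sum to 1 (valence 2) → 1 H
  atom 18: C, bond orders sum to 2 (valence 4) → 2 H
  atom 19: C, bond orders sum to 1 (valence 4) → 3 H
Total hydrogens: 21.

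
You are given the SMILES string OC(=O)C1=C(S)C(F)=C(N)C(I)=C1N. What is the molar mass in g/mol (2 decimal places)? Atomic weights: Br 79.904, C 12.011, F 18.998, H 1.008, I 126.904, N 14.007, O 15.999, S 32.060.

328.10 g/mol

First, the molecular formula is C7H6FIN2O2S (counting implicit H from valence).
  C: 7 × 12.011 = 84.077
  F: 1 × 18.998 = 18.998
  H: 6 × 1.008 = 6.048
  I: 1 × 126.904 = 126.904
  N: 2 × 14.007 = 28.014
  O: 2 × 15.999 = 31.998
  S: 1 × 32.060 = 32.060
Sum: 7×12.011 + 1×18.998 + 6×1.008 + 1×126.904 + 2×14.007 + 2×15.999 + 1×32.060 = 328.099 → 328.10 g/mol.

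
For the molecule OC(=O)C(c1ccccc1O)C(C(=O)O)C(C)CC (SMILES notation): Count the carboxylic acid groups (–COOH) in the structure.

2

The carboxylic acid motif appears at heavy-atom positions 2, 13 in the SMILES.
Other groups present: 1 hydroxyl.
Carboxylic acid count: 2.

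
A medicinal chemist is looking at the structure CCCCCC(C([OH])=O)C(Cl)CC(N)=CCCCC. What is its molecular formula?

C15H28ClNO2

Walk through each heavy atom and fill implicit hydrogens from standard valence (C 4, N 3, O 2, S 2, halogen 1):
  atom 1: C, bond orders sum to 1 (valence 4) → 3 H
  atom 2: C, bond orders sum to 2 (valence 4) → 2 H
  atom 3: C, bond orders sum to 2 (valence 4) → 2 H
  atom 4: C, bond orders sum to 2 (valence 4) → 2 H
  atom 5: C, bond orders sum to 2 (valence 4) → 2 H
  atom 6: C, bond orders sum to 3 (valence 4) → 1 H
  atom 7: C, bond orders sum to 4 (valence 4) → 0 H
  atom 8: O with explicit H count 1
  atom 9: O, bond orders sum to 2 (valence 2) → 0 H
  atom 10: C, bond orders sum to 3 (valence 4) → 1 H
  atom 11: Cl (halogen, monovalent) → 0 H
  atom 12: C, bond orders sum to 2 (valence 4) → 2 H
  atom 13: C, bond orders sum to 4 (valence 4) → 0 H
  atom 14: N, bond orders sum to 1 (valence 3) → 2 H
  atom 15: C, bond orders sum to 3 (valence 4) → 1 H
  atom 16: C, bond orders sum to 2 (valence 4) → 2 H
  atom 17: C, bond orders sum to 2 (valence 4) → 2 H
  atom 18: C, bond orders sum to 2 (valence 4) → 2 H
  atom 19: C, bond orders sum to 1 (valence 4) → 3 H
Totals → C:15, H:28, Cl:1, N:1, O:2.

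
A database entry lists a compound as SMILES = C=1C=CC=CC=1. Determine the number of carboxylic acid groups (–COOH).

Scan the SMILES for the carboxylic acid motif — none present.

0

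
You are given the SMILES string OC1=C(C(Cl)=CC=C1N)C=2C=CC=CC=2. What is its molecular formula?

Walk through each heavy atom and fill implicit hydrogens from standard valence (C 4, N 3, O 2, S 2, halogen 1):
  atom 1: O, bond orders sum to 1 (valence 2) → 1 H
  atom 2: C, bond orders sum to 4 (valence 4) → 0 H
  atom 3: C, bond orders sum to 4 (valence 4) → 0 H
  atom 4: C, bond orders sum to 4 (valence 4) → 0 H
  atom 5: Cl (halogen, monovalent) → 0 H
  atom 6: C, bond orders sum to 3 (valence 4) → 1 H
  atom 7: C, bond orders sum to 3 (valence 4) → 1 H
  atom 8: C, bond orders sum to 4 (valence 4) → 0 H
  atom 9: N, bond orders sum to 1 (valence 3) → 2 H
  atom 10: C, bond orders sum to 4 (valence 4) → 0 H
  atom 11: C, bond orders sum to 3 (valence 4) → 1 H
  atom 12: C, bond orders sum to 3 (valence 4) → 1 H
  atom 13: C, bond orders sum to 3 (valence 4) → 1 H
  atom 14: C, bond orders sum to 3 (valence 4) → 1 H
  atom 15: C, bond orders sum to 3 (valence 4) → 1 H
Totals → C:12, H:10, Cl:1, N:1, O:1.

C12H10ClNO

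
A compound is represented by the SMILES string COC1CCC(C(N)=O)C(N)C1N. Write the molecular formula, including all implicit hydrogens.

C8H17N3O2

Walk through each heavy atom and fill implicit hydrogens from standard valence (C 4, N 3, O 2, S 2, halogen 1):
  atom 1: C, bond orders sum to 1 (valence 4) → 3 H
  atom 2: O, bond orders sum to 2 (valence 2) → 0 H
  atom 3: C, bond orders sum to 3 (valence 4) → 1 H
  atom 4: C, bond orders sum to 2 (valence 4) → 2 H
  atom 5: C, bond orders sum to 2 (valence 4) → 2 H
  atom 6: C, bond orders sum to 3 (valence 4) → 1 H
  atom 7: C, bond orders sum to 4 (valence 4) → 0 H
  atom 8: N, bond orders sum to 1 (valence 3) → 2 H
  atom 9: O, bond orders sum to 2 (valence 2) → 0 H
  atom 10: C, bond orders sum to 3 (valence 4) → 1 H
  atom 11: N, bond orders sum to 1 (valence 3) → 2 H
  atom 12: C, bond orders sum to 3 (valence 4) → 1 H
  atom 13: N, bond orders sum to 1 (valence 3) → 2 H
Totals → C:8, H:17, N:3, O:2.
In Hill order: C8H17N3O2.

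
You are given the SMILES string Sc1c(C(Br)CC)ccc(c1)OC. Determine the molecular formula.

C10H13BrOS

Walk through each heavy atom and fill implicit hydrogens from standard valence (C 4, N 3, O 2, S 2, halogen 1); for lowercase aromatic atoms, an aromatic c carries 1 H when it has two neighbours and 0 H with three, and aromatic n carries 0 H:
  atom 1: S, bond orders sum to 1 (valence 2) → 1 H
  atom 2: aromatic c, 3 neighbours → 0 H
  atom 3: aromatic c, 3 neighbours → 0 H
  atom 4: C, bond orders sum to 3 (valence 4) → 1 H
  atom 5: Br (halogen, monovalent) → 0 H
  atom 6: C, bond orders sum to 2 (valence 4) → 2 H
  atom 7: C, bond orders sum to 1 (valence 4) → 3 H
  atom 8: aromatic c, 2 neighbours → 1 H
  atom 9: aromatic c, 2 neighbours → 1 H
  atom 10: aromatic c, 3 neighbours → 0 H
  atom 11: aromatic c, 2 neighbours → 1 H
  atom 12: O, bond orders sum to 2 (valence 2) → 0 H
  atom 13: C, bond orders sum to 1 (valence 4) → 3 H
Totals → C:10, H:13, Br:1, O:1, S:1.
In Hill order: C10H13BrOS.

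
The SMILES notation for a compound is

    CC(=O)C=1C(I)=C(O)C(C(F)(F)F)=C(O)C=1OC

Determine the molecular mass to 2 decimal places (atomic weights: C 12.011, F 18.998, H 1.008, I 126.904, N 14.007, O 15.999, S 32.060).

First, the molecular formula is C10H8F3IO4 (counting implicit H from valence).
  C: 10 × 12.011 = 120.110
  F: 3 × 18.998 = 56.994
  H: 8 × 1.008 = 8.064
  I: 1 × 126.904 = 126.904
  O: 4 × 15.999 = 63.996
Sum: 10×12.011 + 3×18.998 + 8×1.008 + 1×126.904 + 4×15.999 = 376.068 → 376.07 g/mol.

376.07 g/mol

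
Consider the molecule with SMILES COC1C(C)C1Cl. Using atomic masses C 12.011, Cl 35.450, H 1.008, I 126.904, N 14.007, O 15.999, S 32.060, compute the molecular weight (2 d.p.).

120.58 g/mol

First, the molecular formula is C5H9ClO (counting implicit H from valence).
  C: 5 × 12.011 = 60.055
  Cl: 1 × 35.450 = 35.450
  H: 9 × 1.008 = 9.072
  O: 1 × 15.999 = 15.999
Sum: 5×12.011 + 1×35.450 + 9×1.008 + 1×15.999 = 120.576 → 120.58 g/mol.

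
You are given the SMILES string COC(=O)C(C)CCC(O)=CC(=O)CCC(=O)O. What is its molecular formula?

Walk through each heavy atom and fill implicit hydrogens from standard valence (C 4, N 3, O 2, S 2, halogen 1):
  atom 1: C, bond orders sum to 1 (valence 4) → 3 H
  atom 2: O, bond orders sum to 2 (valence 2) → 0 H
  atom 3: C, bond orders sum to 4 (valence 4) → 0 H
  atom 4: O, bond orders sum to 2 (valence 2) → 0 H
  atom 5: C, bond orders sum to 3 (valence 4) → 1 H
  atom 6: C, bond orders sum to 1 (valence 4) → 3 H
  atom 7: C, bond orders sum to 2 (valence 4) → 2 H
  atom 8: C, bond orders sum to 2 (valence 4) → 2 H
  atom 9: C, bond orders sum to 4 (valence 4) → 0 H
  atom 10: O, bond orders sum to 1 (valence 2) → 1 H
  atom 11: C, bond orders sum to 3 (valence 4) → 1 H
  atom 12: C, bond orders sum to 4 (valence 4) → 0 H
  atom 13: O, bond orders sum to 2 (valence 2) → 0 H
  atom 14: C, bond orders sum to 2 (valence 4) → 2 H
  atom 15: C, bond orders sum to 2 (valence 4) → 2 H
  atom 16: C, bond orders sum to 4 (valence 4) → 0 H
  atom 17: O, bond orders sum to 2 (valence 2) → 0 H
  atom 18: O, bond orders sum to 1 (valence 2) → 1 H
Totals → C:12, H:18, O:6.
In Hill order: C12H18O6.

C12H18O6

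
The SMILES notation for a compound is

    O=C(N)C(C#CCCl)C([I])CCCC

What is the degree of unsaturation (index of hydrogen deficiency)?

3

Molecular formula: C10H15ClINO.
DoU = (2C + 2 + N − H − X) / 2, where X is the halogen count and O/S are ignored.
    = (2·10 + 2 + 1 − 15 − 2) / 2 = 6 / 2 = 3.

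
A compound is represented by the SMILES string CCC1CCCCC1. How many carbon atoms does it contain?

8

Count every carbon token in the SMILES (each C, including those in ring-closure positions and inside branches).
Carbon count: 8.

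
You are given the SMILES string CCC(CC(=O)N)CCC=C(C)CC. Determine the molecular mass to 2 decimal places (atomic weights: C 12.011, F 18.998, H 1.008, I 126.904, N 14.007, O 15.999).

197.32 g/mol

First, the molecular formula is C12H23NO (counting implicit H from valence).
  C: 12 × 12.011 = 144.132
  H: 23 × 1.008 = 23.184
  N: 1 × 14.007 = 14.007
  O: 1 × 15.999 = 15.999
Sum: 12×12.011 + 23×1.008 + 1×14.007 + 1×15.999 = 197.322 → 197.32 g/mol.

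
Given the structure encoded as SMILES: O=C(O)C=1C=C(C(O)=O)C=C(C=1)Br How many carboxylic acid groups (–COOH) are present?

2

The carboxylic acid motif appears at heavy-atom positions 2, 7 in the SMILES.
Carboxylic acid count: 2.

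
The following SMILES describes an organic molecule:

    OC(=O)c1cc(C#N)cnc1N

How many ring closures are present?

In SMILES, each pair of matching ring-closure digits denotes one ring-closing bond; the number of such bonds equals the number of independent rings.
Ring-closure bonds here: 1.

1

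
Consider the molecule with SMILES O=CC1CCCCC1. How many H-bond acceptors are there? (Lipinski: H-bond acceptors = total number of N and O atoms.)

1

N atoms: 0; O atoms: 1.
Lipinski HBA = 0 + 1 = 1.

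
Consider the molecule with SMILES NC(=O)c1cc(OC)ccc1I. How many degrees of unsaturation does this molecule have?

5

Molecular formula: C8H8INO2.
DoU = (2C + 2 + N − H − X) / 2, where X is the halogen count and O/S are ignored.
    = (2·8 + 2 + 1 − 8 − 1) / 2 = 10 / 2 = 5.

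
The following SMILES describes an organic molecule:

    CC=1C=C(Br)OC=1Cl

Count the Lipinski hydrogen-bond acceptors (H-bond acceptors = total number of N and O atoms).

1

N atoms: 0; O atoms: 1.
Lipinski HBA = 0 + 1 = 1.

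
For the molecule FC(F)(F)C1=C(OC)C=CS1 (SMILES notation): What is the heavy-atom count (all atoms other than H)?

11

Every atom symbol written in the SMILES (organic subset) is one heavy atom; implicit H are not written.
Heavy atoms by element → C:6, F:3, O:1, S:1.
Total: 11.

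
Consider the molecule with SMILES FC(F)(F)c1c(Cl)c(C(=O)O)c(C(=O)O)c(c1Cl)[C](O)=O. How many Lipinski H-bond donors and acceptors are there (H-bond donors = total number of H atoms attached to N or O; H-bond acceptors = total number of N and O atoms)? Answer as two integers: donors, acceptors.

Donors: find every N or O and count the H atoms it carries.
  atom 10 (O): bond orders sum to 2 → 0 H
  atom 11 (O): bond orders sum to 1 → 1 H
  atom 14 (O): bond orders sum to 2 → 0 H
  atom 15 (O): bond orders sum to 1 → 1 H
  atom 20 (O): bond orders sum to 1 → 1 H
  atom 21 (O): bond orders sum to 2 → 0 H
Lipinski HBD = 3.
Acceptors: N atoms = 0, O atoms = 6 → HBA = 6.

3, 6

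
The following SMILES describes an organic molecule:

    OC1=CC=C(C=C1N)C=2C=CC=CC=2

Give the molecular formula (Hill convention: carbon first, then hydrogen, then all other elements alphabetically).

C12H11NO

Walk through each heavy atom and fill implicit hydrogens from standard valence (C 4, N 3, O 2, S 2, halogen 1):
  atom 1: O, bond orders sum to 1 (valence 2) → 1 H
  atom 2: C, bond orders sum to 4 (valence 4) → 0 H
  atom 3: C, bond orders sum to 3 (valence 4) → 1 H
  atom 4: C, bond orders sum to 3 (valence 4) → 1 H
  atom 5: C, bond orders sum to 4 (valence 4) → 0 H
  atom 6: C, bond orders sum to 3 (valence 4) → 1 H
  atom 7: C, bond orders sum to 4 (valence 4) → 0 H
  atom 8: N, bond orders sum to 1 (valence 3) → 2 H
  atom 9: C, bond orders sum to 4 (valence 4) → 0 H
  atom 10: C, bond orders sum to 3 (valence 4) → 1 H
  atom 11: C, bond orders sum to 3 (valence 4) → 1 H
  atom 12: C, bond orders sum to 3 (valence 4) → 1 H
  atom 13: C, bond orders sum to 3 (valence 4) → 1 H
  atom 14: C, bond orders sum to 3 (valence 4) → 1 H
Totals → C:12, H:11, N:1, O:1.
In Hill order: C12H11NO.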